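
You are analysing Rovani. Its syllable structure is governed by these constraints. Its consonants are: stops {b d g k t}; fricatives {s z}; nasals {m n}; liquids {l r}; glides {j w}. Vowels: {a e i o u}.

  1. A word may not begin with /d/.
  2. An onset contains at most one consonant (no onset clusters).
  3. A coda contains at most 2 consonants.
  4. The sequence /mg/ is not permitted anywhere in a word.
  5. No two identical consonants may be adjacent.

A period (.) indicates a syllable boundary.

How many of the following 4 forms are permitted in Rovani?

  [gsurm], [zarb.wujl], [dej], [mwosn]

[gsurm] — violates constraint 2: syllable 1 onset /gs/ has 2 consonants (> 1) → not permitted
[zarb.wujl] — σ1 onset /z/, coda /rb/ (2C) ok; σ2 onset /w/, coda /jl/ (2C) ok → permitted
[dej] — violates constraint 1: word begins with /d/ → not permitted
[mwosn] — violates constraint 2: syllable 1 onset /mw/ has 2 consonants (> 1) → not permitted
Permitted: [zarb.wujl] → 1.

1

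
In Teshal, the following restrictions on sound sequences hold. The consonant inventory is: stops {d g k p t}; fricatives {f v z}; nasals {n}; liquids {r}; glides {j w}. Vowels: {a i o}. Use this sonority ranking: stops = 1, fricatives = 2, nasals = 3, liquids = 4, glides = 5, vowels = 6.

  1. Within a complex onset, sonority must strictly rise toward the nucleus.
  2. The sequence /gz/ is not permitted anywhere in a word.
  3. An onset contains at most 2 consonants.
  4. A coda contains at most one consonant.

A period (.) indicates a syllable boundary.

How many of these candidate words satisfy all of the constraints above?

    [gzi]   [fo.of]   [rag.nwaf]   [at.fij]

[gzi] — violates constraint 2: contains banned sequence /gz/ → phonotactically illegal
[fo.of] — σ1 onset /f/, coda /∅/ ok; σ2 onset /∅/, coda /f/ ok → phonotactically legal
[rag.nwaf] — σ1 onset /r/, coda /g/ ok; σ2 onset /nw/ (3→5 rises), coda /f/ ok → phonotactically legal
[at.fij] — σ1 onset /∅/, coda /t/ ok; σ2 onset /f/, coda /j/ ok → phonotactically legal
Phonotactically legal: [fo.of], [rag.nwaf], [at.fij] → 3.

3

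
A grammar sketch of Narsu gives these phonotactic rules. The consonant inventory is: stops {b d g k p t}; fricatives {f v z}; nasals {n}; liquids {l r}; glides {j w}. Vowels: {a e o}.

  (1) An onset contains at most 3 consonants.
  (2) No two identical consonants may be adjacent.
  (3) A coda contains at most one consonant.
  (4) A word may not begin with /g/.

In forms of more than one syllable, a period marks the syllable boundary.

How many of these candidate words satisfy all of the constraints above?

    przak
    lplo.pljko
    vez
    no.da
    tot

4

przak — σ1 onset /prz/ (3C), coda /k/ ok → phonotactically legal
lplo.pljko — violates constraint 1: syllable 2 onset /pljk/ has 4 consonants (> 3) → phonotactically illegal
vez — σ1 onset /v/, coda /z/ ok → phonotactically legal
no.da — σ1 onset /n/, coda /∅/ ok; σ2 onset /d/, coda /∅/ ok → phonotactically legal
tot — σ1 onset /t/, coda /t/ ok → phonotactically legal
Phonotactically legal: przak, vez, no.da, tot → 4.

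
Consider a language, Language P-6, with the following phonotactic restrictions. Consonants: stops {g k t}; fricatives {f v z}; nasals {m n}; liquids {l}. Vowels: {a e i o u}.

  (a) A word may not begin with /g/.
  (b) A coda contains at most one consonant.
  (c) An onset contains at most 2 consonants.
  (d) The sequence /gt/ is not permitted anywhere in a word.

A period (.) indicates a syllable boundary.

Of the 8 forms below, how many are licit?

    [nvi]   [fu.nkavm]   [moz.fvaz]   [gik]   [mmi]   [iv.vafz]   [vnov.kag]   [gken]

[nvi] — σ1 onset /nv/ (2C), coda /∅/ ok → licit
[fu.nkavm] — violates constraint (b): syllable 2 coda /vm/ has 2 consonants (> 1) → illicit
[moz.fvaz] — σ1 onset /m/, coda /z/ ok; σ2 onset /fv/ (2C), coda /z/ ok → licit
[gik] — violates constraint (a): word begins with /g/ → illicit
[mmi] — σ1 onset /mm/ (2C), coda /∅/ ok → licit
[iv.vafz] — violates constraint (b): syllable 2 coda /fz/ has 2 consonants (> 1) → illicit
[vnov.kag] — σ1 onset /vn/ (2C), coda /v/ ok; σ2 onset /k/, coda /g/ ok → licit
[gken] — violates constraint (a): word begins with /g/ → illicit
Licit: [nvi], [moz.fvaz], [mmi], [vnov.kag] → 4.

4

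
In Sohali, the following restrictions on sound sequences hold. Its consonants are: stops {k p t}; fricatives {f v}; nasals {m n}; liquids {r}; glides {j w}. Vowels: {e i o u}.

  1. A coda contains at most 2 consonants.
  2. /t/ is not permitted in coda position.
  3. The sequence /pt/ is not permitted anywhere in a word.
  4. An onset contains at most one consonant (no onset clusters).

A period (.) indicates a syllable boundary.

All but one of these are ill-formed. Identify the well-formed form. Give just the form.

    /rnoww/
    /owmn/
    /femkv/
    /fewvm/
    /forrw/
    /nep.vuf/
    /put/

/nep.vuf/

/rnoww/ — violates constraint 4: syllable 1 onset /rn/ has 2 consonants (> 1) → ill-formed
/owmn/ — violates constraint 1: syllable 1 coda /wmn/ has 3 consonants (> 2) → ill-formed
/femkv/ — violates constraint 1: syllable 1 coda /mkv/ has 3 consonants (> 2) → ill-formed
/fewvm/ — violates constraint 1: syllable 1 coda /wvm/ has 3 consonants (> 2) → ill-formed
/forrw/ — violates constraint 1: syllable 1 coda /rrw/ has 3 consonants (> 2) → ill-formed
/nep.vuf/ — σ1 onset /n/, coda /p/ ok; σ2 onset /v/, coda /f/ ok → well-formed
/put/ — violates constraint 2: syllable 1 coda contains /t/ → ill-formed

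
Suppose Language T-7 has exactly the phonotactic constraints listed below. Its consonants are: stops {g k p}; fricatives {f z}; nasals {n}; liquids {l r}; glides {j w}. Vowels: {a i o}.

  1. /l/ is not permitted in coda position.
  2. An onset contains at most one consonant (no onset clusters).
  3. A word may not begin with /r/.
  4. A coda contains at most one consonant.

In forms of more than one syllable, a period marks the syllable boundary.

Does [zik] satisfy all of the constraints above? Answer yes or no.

[zik] — σ1 onset /z/, coda /k/ ok → permitted

yes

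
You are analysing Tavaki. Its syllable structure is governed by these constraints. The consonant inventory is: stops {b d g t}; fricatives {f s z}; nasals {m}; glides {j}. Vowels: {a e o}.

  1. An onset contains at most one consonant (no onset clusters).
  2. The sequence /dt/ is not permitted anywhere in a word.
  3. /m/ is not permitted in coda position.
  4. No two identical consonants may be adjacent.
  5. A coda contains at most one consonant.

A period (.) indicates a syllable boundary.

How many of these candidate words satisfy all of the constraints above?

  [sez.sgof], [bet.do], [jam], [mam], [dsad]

[sez.sgof] — violates constraint 1: syllable 2 onset /sg/ has 2 consonants (> 1) → not permitted
[bet.do] — σ1 onset /b/, coda /t/ ok; σ2 onset /d/, coda /∅/ ok → permitted
[jam] — violates constraint 3: syllable 1 coda contains /m/ → not permitted
[mam] — violates constraint 3: syllable 1 coda contains /m/ → not permitted
[dsad] — violates constraint 1: syllable 1 onset /ds/ has 2 consonants (> 1) → not permitted
Permitted: [bet.do] → 1.

1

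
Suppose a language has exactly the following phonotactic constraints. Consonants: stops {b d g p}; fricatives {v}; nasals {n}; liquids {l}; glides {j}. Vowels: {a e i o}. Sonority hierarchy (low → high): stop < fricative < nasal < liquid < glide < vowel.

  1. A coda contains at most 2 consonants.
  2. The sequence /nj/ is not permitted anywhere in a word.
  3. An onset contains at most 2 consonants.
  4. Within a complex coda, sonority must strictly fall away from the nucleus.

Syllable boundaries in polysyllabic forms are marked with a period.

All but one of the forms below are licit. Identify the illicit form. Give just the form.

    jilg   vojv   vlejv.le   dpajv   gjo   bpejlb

jilg — σ1 onset /j/, coda /lg/ (4→1 falls) ok → licit
vojv — σ1 onset /v/, coda /jv/ (5→2 falls) ok → licit
vlejv.le — σ1 onset /vl/ (2C), coda /jv/ (5→2 falls) ok; σ2 onset /l/, coda /∅/ ok → licit
dpajv — σ1 onset /dp/ (2C), coda /jv/ (5→2 falls) ok → licit
gjo — σ1 onset /gj/ (2C), coda /∅/ ok → licit
bpejlb — violates constraint 1: syllable 1 coda /jlb/ has 3 consonants (> 2) → illicit

bpejlb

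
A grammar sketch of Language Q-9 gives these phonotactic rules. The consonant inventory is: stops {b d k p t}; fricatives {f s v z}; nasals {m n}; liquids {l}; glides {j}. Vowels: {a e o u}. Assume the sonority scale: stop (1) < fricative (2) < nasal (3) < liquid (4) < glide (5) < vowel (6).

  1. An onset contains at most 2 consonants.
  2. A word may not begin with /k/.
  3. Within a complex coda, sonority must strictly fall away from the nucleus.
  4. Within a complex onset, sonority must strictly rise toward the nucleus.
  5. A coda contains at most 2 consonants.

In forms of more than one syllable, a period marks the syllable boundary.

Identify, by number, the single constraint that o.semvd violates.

5

o.semvd: syllable 2 coda /mvd/ has 3 consonants (> 2).
This is a violation of constraint 5: "A coda contains at most 2 consonants."
The remaining constraints (1, 2, 3, 4) are satisfied.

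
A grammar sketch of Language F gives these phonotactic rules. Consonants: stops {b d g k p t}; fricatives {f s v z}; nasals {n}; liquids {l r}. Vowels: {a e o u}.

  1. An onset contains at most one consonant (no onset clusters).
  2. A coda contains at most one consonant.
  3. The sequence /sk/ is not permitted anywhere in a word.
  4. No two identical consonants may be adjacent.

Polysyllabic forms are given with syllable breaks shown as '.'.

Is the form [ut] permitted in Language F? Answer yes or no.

[ut] — σ1 onset /∅/, coda /t/ ok → permitted

yes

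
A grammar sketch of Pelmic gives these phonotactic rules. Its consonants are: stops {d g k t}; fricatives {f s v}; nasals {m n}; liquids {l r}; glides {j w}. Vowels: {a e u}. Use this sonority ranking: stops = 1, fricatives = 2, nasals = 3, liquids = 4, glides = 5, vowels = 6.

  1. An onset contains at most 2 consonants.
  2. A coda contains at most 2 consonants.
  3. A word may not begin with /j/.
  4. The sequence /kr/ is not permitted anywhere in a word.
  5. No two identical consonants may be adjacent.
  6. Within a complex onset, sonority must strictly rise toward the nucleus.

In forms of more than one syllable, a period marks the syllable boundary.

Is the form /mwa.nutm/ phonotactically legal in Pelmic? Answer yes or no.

yes

/mwa.nutm/ — σ1 onset /mw/ (3→5 rises), coda /∅/ ok; σ2 onset /n/, coda /tm/ (2C) ok → phonotactically legal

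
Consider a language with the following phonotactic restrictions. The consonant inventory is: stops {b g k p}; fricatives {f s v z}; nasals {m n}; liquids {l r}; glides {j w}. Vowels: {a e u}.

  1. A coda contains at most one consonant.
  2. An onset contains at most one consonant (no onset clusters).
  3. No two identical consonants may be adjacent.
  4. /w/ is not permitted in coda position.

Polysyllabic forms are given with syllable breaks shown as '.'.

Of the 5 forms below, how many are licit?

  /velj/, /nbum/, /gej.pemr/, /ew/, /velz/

/velj/ — violates constraint 1: syllable 1 coda /lj/ has 2 consonants (> 1) → illicit
/nbum/ — violates constraint 2: syllable 1 onset /nb/ has 2 consonants (> 1) → illicit
/gej.pemr/ — violates constraint 1: syllable 2 coda /mr/ has 2 consonants (> 1) → illicit
/ew/ — violates constraint 4: syllable 1 coda contains /w/ → illicit
/velz/ — violates constraint 1: syllable 1 coda /lz/ has 2 consonants (> 1) → illicit
No form is licit → 0.

0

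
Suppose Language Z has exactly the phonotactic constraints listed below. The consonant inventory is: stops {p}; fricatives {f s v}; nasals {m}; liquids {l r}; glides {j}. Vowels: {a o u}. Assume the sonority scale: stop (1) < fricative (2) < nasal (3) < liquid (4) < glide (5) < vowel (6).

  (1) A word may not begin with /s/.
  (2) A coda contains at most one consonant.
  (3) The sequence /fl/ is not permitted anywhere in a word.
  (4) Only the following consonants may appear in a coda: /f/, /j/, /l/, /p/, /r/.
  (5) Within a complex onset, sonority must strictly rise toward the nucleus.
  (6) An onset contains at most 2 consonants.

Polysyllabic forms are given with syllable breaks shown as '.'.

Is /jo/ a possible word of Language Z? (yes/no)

/jo/ — σ1 onset /j/, coda /∅/ ok → permitted

yes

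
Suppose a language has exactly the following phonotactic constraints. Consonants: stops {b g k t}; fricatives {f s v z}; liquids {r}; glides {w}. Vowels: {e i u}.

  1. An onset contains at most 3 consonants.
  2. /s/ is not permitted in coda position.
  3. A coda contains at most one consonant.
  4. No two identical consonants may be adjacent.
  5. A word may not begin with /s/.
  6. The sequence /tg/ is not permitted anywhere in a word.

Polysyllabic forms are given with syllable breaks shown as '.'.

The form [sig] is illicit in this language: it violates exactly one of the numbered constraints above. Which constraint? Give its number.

[sig]: word begins with /s/.
This is a violation of constraint 5: "A word may not begin with /s/."
The remaining constraints (1, 2, 3, 4, 6) are satisfied.

5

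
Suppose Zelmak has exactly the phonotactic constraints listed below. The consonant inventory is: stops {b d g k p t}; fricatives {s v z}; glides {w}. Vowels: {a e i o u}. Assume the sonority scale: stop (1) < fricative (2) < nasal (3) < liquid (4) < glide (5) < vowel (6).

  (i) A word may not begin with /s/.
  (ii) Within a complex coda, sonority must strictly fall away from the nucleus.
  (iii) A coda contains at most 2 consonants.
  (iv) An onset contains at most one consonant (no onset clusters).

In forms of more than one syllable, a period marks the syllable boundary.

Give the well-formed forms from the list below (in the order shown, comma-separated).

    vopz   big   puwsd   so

big

vopz — violates constraint (ii): syllable 1 coda /pz/: /p/ (stop, 1) → /z/ (fricative, 2) does not fall → ill-formed
big — σ1 onset /b/, coda /g/ ok → well-formed
puwsd — violates constraint (iii): syllable 1 coda /wsd/ has 3 consonants (> 2) → ill-formed
so — violates constraint (i): word begins with /s/ → ill-formed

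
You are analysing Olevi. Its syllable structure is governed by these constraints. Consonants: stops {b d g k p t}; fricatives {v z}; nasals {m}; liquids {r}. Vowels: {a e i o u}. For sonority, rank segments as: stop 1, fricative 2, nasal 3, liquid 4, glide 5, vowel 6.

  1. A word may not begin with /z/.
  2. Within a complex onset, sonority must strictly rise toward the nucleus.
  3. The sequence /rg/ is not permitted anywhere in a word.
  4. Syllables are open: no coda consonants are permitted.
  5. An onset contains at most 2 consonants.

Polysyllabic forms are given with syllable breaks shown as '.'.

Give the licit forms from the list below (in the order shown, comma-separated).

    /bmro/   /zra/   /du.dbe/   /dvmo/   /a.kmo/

/bmro/ — violates constraint 5: syllable 1 onset /bmr/ has 3 consonants (> 2) → illicit
/zra/ — violates constraint 1: word begins with /z/ → illicit
/du.dbe/ — violates constraint 2: syllable 2 onset /db/: /d/ (stop, 1) → /b/ (stop, 1) does not rise → illicit
/dvmo/ — violates constraint 5: syllable 1 onset /dvm/ has 3 consonants (> 2) → illicit
/a.kmo/ — σ1 onset /∅/, coda /∅/ ok; σ2 onset /km/ (1→3 rises), coda /∅/ ok → licit

/a.kmo/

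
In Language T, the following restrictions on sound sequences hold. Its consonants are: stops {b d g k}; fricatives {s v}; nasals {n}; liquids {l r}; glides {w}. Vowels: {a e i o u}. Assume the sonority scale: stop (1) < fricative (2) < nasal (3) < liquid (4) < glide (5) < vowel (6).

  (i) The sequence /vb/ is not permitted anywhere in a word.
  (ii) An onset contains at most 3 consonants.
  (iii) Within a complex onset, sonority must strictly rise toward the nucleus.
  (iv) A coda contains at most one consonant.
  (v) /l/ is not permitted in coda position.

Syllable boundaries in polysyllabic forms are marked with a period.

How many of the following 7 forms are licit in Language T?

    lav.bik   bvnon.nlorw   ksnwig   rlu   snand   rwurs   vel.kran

0

lav.bik — violates constraint (i): contains banned sequence /vb/ → illicit
bvnon.nlorw — violates constraint (iv): syllable 2 coda /rw/ has 2 consonants (> 1) → illicit
ksnwig — violates constraint (ii): syllable 1 onset /ksnw/ has 4 consonants (> 3) → illicit
rlu — violates constraint (iii): syllable 1 onset /rl/: /r/ (liquid, 4) → /l/ (liquid, 4) does not rise → illicit
snand — violates constraint (iv): syllable 1 coda /nd/ has 2 consonants (> 1) → illicit
rwurs — violates constraint (iv): syllable 1 coda /rs/ has 2 consonants (> 1) → illicit
vel.kran — violates constraint (v): syllable 1 coda contains /l/ → illicit
No form is licit → 0.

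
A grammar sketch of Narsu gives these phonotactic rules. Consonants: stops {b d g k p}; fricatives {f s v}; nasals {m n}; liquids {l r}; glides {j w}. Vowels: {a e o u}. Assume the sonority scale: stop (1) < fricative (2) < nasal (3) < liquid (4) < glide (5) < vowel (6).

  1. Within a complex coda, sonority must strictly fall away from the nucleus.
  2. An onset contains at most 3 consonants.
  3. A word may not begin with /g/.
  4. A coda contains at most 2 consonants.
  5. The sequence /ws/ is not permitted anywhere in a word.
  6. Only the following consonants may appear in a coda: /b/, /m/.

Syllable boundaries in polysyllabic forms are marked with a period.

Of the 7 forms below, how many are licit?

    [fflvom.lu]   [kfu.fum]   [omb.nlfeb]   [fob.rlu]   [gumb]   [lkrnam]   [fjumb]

[fflvom.lu] — violates constraint 2: syllable 1 onset /fflv/ has 4 consonants (> 3) → illicit
[kfu.fum] — σ1 onset /kf/ (2C), coda /∅/ ok; σ2 onset /f/, coda /m/ ok → licit
[omb.nlfeb] — σ1 onset /∅/, coda /mb/ (3→1 falls) ok; σ2 onset /nlf/ (3C), coda /b/ ok → licit
[fob.rlu] — σ1 onset /f/, coda /b/ ok; σ2 onset /rl/ (2C), coda /∅/ ok → licit
[gumb] — violates constraint 3: word begins with /g/ → illicit
[lkrnam] — violates constraint 2: syllable 1 onset /lkrn/ has 4 consonants (> 3) → illicit
[fjumb] — σ1 onset /fj/ (2C), coda /mb/ (3→1 falls) ok → licit
Licit: [kfu.fum], [omb.nlfeb], [fob.rlu], [fjumb] → 4.

4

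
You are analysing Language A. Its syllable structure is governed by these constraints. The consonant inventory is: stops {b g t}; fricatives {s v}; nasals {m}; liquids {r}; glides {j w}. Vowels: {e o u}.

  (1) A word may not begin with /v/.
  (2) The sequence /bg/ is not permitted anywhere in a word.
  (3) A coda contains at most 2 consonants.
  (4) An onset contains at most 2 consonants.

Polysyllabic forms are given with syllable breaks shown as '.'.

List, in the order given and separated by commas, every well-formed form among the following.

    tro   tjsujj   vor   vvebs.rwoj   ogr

tro — σ1 onset /tr/ (2C), coda /∅/ ok → well-formed
tjsujj — violates constraint 4: syllable 1 onset /tjs/ has 3 consonants (> 2) → ill-formed
vor — violates constraint 1: word begins with /v/ → ill-formed
vvebs.rwoj — violates constraint 1: word begins with /v/ → ill-formed
ogr — σ1 onset /∅/, coda /gr/ (2C) ok → well-formed

tro, ogr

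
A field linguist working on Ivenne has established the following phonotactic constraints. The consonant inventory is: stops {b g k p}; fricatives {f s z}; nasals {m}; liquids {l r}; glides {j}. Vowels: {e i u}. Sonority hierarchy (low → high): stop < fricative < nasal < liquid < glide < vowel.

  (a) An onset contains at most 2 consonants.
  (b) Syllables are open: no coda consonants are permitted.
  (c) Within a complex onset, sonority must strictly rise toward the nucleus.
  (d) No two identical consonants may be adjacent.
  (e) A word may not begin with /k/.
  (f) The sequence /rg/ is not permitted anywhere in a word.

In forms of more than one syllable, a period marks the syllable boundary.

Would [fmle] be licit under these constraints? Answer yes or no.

no

[fmle] — violates constraint (a): syllable 1 onset /fml/ has 3 consonants (> 2) → illicit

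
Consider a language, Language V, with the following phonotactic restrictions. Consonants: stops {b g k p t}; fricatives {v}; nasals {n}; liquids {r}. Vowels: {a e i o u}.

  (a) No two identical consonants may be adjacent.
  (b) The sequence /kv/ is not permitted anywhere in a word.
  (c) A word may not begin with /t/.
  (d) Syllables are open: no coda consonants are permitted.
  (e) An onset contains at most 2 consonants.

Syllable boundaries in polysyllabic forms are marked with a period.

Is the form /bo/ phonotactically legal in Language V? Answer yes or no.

/bo/ — σ1 onset /b/, coda /∅/ ok → phonotactically legal

yes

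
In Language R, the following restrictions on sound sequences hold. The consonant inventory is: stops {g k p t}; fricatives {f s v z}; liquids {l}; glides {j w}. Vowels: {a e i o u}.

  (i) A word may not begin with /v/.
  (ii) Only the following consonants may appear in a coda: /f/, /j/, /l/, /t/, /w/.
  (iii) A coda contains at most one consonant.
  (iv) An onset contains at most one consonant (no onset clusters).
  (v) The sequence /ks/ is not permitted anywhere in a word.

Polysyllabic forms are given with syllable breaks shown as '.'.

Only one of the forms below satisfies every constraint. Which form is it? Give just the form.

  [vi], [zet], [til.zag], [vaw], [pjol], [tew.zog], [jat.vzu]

[vi] — violates constraint (i): word begins with /v/ → phonotactically illegal
[zet] — σ1 onset /z/, coda /t/ ok → phonotactically legal
[til.zag] — violates constraint (ii): syllable 2 coda contains /g/, which is not a licensed coda consonant → phonotactically illegal
[vaw] — violates constraint (i): word begins with /v/ → phonotactically illegal
[pjol] — violates constraint (iv): syllable 1 onset /pj/ has 2 consonants (> 1) → phonotactically illegal
[tew.zog] — violates constraint (ii): syllable 2 coda contains /g/, which is not a licensed coda consonant → phonotactically illegal
[jat.vzu] — violates constraint (iv): syllable 2 onset /vz/ has 2 consonants (> 1) → phonotactically illegal

[zet]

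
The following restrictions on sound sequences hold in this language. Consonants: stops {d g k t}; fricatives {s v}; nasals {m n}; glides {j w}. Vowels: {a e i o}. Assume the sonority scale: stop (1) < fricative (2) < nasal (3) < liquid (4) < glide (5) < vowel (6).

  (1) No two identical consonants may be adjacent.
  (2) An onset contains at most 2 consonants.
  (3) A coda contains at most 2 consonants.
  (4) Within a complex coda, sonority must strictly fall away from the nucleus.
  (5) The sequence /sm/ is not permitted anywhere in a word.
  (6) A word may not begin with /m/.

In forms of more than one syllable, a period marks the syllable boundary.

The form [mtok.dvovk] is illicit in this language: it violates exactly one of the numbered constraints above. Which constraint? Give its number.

6

[mtok.dvovk]: word begins with /m/.
This is a violation of constraint 6: "A word may not begin with /m/."
The remaining constraints (1, 2, 3, 4, 5) are satisfied.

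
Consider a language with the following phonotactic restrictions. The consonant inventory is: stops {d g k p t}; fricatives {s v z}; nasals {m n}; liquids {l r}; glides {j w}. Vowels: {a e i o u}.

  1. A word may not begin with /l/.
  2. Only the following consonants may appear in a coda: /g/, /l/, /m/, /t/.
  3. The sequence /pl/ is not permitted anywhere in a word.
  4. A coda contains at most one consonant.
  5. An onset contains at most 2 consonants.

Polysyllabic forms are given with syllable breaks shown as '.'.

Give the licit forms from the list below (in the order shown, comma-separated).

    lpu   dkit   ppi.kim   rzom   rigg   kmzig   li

dkit, ppi.kim, rzom

lpu — violates constraint 1: word begins with /l/ → illicit
dkit — σ1 onset /dk/ (2C), coda /t/ ok → licit
ppi.kim — σ1 onset /pp/ (2C), coda /∅/ ok; σ2 onset /k/, coda /m/ ok → licit
rzom — σ1 onset /rz/ (2C), coda /m/ ok → licit
rigg — violates constraint 4: syllable 1 coda /gg/ has 2 consonants (> 1) → illicit
kmzig — violates constraint 5: syllable 1 onset /kmz/ has 3 consonants (> 2) → illicit
li — violates constraint 1: word begins with /l/ → illicit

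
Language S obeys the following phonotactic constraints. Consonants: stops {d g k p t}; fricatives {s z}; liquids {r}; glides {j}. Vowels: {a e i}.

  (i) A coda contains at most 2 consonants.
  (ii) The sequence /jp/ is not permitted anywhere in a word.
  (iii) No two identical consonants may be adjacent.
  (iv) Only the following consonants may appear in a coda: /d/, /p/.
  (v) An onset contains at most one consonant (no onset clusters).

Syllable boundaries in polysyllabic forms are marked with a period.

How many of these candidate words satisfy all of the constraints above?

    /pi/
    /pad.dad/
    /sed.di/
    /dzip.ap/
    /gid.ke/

/pi/ — σ1 onset /p/, coda /∅/ ok → licit
/pad.dad/ — violates constraint (iii): adjacent identical consonants /dd/ → illicit
/sed.di/ — violates constraint (iii): adjacent identical consonants /dd/ → illicit
/dzip.ap/ — violates constraint (v): syllable 1 onset /dz/ has 2 consonants (> 1) → illicit
/gid.ke/ — σ1 onset /g/, coda /d/ ok; σ2 onset /k/, coda /∅/ ok → licit
Licit: /pi/, /gid.ke/ → 2.

2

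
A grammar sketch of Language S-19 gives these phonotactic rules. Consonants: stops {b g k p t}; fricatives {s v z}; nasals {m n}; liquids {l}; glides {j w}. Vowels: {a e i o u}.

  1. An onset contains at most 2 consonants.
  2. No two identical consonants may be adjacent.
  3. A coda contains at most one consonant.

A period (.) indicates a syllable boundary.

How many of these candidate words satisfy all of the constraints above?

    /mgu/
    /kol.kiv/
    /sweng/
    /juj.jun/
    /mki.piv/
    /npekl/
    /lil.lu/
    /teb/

/mgu/ — σ1 onset /mg/ (2C), coda /∅/ ok → well-formed
/kol.kiv/ — σ1 onset /k/, coda /l/ ok; σ2 onset /k/, coda /v/ ok → well-formed
/sweng/ — violates constraint 3: syllable 1 coda /ng/ has 2 consonants (> 1) → ill-formed
/juj.jun/ — violates constraint 2: adjacent identical consonants /jj/ → ill-formed
/mki.piv/ — σ1 onset /mk/ (2C), coda /∅/ ok; σ2 onset /p/, coda /v/ ok → well-formed
/npekl/ — violates constraint 3: syllable 1 coda /kl/ has 2 consonants (> 1) → ill-formed
/lil.lu/ — violates constraint 2: adjacent identical consonants /ll/ → ill-formed
/teb/ — σ1 onset /t/, coda /b/ ok → well-formed
Well-formed: /mgu/, /kol.kiv/, /mki.piv/, /teb/ → 4.

4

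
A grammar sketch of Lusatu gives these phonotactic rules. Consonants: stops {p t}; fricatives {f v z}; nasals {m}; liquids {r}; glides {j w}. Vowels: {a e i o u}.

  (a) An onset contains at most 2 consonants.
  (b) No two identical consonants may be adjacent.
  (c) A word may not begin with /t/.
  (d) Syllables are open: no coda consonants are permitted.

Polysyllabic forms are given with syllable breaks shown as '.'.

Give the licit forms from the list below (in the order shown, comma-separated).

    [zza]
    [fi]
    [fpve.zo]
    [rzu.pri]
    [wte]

[zza] — violates constraint (b): adjacent identical consonants /zz/ → illicit
[fi] — σ1 onset /f/, coda /∅/ ok → licit
[fpve.zo] — violates constraint (a): syllable 1 onset /fpv/ has 3 consonants (> 2) → illicit
[rzu.pri] — σ1 onset /rz/ (2C), coda /∅/ ok; σ2 onset /pr/ (2C), coda /∅/ ok → licit
[wte] — σ1 onset /wt/ (2C), coda /∅/ ok → licit

[fi], [rzu.pri], [wte]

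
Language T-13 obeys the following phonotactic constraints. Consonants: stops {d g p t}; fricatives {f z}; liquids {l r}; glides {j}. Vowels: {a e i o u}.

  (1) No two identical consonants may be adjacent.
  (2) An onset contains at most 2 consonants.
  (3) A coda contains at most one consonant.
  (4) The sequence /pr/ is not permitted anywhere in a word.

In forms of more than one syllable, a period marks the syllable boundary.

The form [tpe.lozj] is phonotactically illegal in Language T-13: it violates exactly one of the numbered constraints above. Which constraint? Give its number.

3

[tpe.lozj]: syllable 2 coda /zj/ has 2 consonants (> 1).
This is a violation of constraint 3: "A coda contains at most one consonant."
The remaining constraints (1, 2, 4) are satisfied.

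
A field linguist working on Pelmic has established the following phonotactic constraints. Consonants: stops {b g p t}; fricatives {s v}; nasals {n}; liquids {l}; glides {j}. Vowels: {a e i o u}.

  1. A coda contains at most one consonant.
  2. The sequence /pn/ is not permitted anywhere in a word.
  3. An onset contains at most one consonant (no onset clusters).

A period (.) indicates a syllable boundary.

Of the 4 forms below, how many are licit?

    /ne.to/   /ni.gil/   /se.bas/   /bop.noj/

/ne.to/ — σ1 onset /n/, coda /∅/ ok; σ2 onset /t/, coda /∅/ ok → licit
/ni.gil/ — σ1 onset /n/, coda /∅/ ok; σ2 onset /g/, coda /l/ ok → licit
/se.bas/ — σ1 onset /s/, coda /∅/ ok; σ2 onset /b/, coda /s/ ok → licit
/bop.noj/ — violates constraint 2: contains banned sequence /pn/ → illicit
Licit: /ne.to/, /ni.gil/, /se.bas/ → 3.

3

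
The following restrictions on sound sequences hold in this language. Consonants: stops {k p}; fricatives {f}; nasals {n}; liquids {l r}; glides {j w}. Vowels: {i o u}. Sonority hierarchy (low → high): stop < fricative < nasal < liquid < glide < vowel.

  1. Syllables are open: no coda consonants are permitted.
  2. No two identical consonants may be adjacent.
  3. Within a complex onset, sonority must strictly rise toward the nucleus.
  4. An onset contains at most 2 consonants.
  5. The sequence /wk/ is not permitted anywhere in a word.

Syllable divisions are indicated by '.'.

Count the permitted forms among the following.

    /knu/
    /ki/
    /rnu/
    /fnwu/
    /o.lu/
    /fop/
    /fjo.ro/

4

/knu/ — σ1 onset /kn/ (1→3 rises), coda /∅/ ok → permitted
/ki/ — σ1 onset /k/, coda /∅/ ok → permitted
/rnu/ — violates constraint 3: syllable 1 onset /rn/: /r/ (liquid, 4) → /n/ (nasal, 3) does not rise → not permitted
/fnwu/ — violates constraint 4: syllable 1 onset /fnw/ has 3 consonants (> 2) → not permitted
/o.lu/ — σ1 onset /∅/, coda /∅/ ok; σ2 onset /l/, coda /∅/ ok → permitted
/fop/ — violates constraint 1: syllable 1 coda /p/ has 1 consonant (> 0) → not permitted
/fjo.ro/ — σ1 onset /fj/ (2→5 rises), coda /∅/ ok; σ2 onset /r/, coda /∅/ ok → permitted
Permitted: /knu/, /ki/, /o.lu/, /fjo.ro/ → 4.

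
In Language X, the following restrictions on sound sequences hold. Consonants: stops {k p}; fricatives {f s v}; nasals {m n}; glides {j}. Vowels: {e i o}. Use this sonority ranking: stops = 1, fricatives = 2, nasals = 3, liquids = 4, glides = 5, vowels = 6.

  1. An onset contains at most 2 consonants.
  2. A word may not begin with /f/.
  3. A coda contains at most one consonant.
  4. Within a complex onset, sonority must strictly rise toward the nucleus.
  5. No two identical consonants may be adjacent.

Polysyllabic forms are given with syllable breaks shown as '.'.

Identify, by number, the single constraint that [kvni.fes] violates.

[kvni.fes]: syllable 1 onset /kvn/ has 3 consonants (> 2).
This is a violation of constraint 1: "An onset contains at most 2 consonants."
The remaining constraints (2, 3, 4, 5) are satisfied.

1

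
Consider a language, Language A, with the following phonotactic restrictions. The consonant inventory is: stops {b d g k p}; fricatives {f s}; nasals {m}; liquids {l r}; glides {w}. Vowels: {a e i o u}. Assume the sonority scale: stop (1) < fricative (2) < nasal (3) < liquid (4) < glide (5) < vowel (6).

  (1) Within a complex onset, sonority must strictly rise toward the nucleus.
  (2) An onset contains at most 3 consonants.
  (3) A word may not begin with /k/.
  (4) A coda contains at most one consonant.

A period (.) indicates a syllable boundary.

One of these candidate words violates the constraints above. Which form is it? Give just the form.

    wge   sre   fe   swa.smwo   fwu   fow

wge — violates constraint 1: syllable 1 onset /wg/: /w/ (glide, 5) → /g/ (stop, 1) does not rise → phonotactically illegal
sre — σ1 onset /sr/ (2→4 rises), coda /∅/ ok → phonotactically legal
fe — σ1 onset /f/, coda /∅/ ok → phonotactically legal
swa.smwo — σ1 onset /sw/ (2→5 rises), coda /∅/ ok; σ2 onset /smw/ (2→3→5 rises), coda /∅/ ok → phonotactically legal
fwu — σ1 onset /fw/ (2→5 rises), coda /∅/ ok → phonotactically legal
fow — σ1 onset /f/, coda /w/ ok → phonotactically legal

wge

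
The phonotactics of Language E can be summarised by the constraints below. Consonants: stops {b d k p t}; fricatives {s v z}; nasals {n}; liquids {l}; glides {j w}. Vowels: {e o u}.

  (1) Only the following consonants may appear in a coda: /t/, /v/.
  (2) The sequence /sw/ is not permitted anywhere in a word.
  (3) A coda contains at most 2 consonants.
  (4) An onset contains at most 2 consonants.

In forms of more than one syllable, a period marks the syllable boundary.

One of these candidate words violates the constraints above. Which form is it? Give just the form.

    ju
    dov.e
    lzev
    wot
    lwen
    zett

ju — σ1 onset /j/, coda /∅/ ok → phonotactically legal
dov.e — σ1 onset /d/, coda /v/ ok; σ2 onset /∅/, coda /∅/ ok → phonotactically legal
lzev — σ1 onset /lz/ (2C), coda /v/ ok → phonotactically legal
wot — σ1 onset /w/, coda /t/ ok → phonotactically legal
lwen — violates constraint 1: syllable 1 coda contains /n/, which is not a licensed coda consonant → phonotactically illegal
zett — σ1 onset /z/, coda /tt/ (2C) ok → phonotactically legal

lwen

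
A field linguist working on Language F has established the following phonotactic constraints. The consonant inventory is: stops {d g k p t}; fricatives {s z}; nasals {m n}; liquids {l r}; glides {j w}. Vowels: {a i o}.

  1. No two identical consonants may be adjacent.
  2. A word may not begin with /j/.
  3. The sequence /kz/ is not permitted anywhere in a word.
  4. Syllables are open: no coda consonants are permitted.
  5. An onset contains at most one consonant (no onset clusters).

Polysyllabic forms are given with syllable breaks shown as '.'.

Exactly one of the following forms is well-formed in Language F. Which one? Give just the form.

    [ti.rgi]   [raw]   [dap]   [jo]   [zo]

[zo]

[ti.rgi] — violates constraint 5: syllable 2 onset /rg/ has 2 consonants (> 1) → ill-formed
[raw] — violates constraint 4: syllable 1 coda /w/ has 1 consonant (> 0) → ill-formed
[dap] — violates constraint 4: syllable 1 coda /p/ has 1 consonant (> 0) → ill-formed
[jo] — violates constraint 2: word begins with /j/ → ill-formed
[zo] — σ1 onset /z/, coda /∅/ ok → well-formed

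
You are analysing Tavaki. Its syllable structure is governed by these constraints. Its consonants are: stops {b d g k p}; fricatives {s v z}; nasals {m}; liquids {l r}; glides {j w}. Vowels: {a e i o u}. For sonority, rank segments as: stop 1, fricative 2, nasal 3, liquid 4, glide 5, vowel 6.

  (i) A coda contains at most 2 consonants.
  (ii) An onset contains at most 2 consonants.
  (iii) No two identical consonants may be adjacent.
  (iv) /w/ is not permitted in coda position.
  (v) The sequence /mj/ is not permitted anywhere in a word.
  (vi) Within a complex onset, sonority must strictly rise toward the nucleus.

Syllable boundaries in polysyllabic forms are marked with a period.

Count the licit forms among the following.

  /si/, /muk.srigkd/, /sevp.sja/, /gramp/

/si/ — σ1 onset /s/, coda /∅/ ok → licit
/muk.srigkd/ — violates constraint (i): syllable 2 coda /gkd/ has 3 consonants (> 2) → illicit
/sevp.sja/ — σ1 onset /s/, coda /vp/ (2C) ok; σ2 onset /sj/ (2→5 rises), coda /∅/ ok → licit
/gramp/ — σ1 onset /gr/ (1→4 rises), coda /mp/ (2C) ok → licit
Licit: /si/, /sevp.sja/, /gramp/ → 3.

3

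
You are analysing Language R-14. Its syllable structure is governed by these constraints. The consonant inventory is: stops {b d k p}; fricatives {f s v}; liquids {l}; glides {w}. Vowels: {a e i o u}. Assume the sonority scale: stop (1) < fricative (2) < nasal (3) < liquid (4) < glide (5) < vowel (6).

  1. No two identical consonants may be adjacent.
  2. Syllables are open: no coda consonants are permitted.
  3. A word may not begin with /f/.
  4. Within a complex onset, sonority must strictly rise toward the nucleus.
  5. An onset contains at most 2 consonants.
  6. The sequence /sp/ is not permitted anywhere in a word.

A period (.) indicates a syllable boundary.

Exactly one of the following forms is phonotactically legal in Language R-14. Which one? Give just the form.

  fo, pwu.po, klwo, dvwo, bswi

pwu.po

fo — violates constraint 3: word begins with /f/ → phonotactically illegal
pwu.po — σ1 onset /pw/ (1→5 rises), coda /∅/ ok; σ2 onset /p/, coda /∅/ ok → phonotactically legal
klwo — violates constraint 5: syllable 1 onset /klw/ has 3 consonants (> 2) → phonotactically illegal
dvwo — violates constraint 5: syllable 1 onset /dvw/ has 3 consonants (> 2) → phonotactically illegal
bswi — violates constraint 5: syllable 1 onset /bsw/ has 3 consonants (> 2) → phonotactically illegal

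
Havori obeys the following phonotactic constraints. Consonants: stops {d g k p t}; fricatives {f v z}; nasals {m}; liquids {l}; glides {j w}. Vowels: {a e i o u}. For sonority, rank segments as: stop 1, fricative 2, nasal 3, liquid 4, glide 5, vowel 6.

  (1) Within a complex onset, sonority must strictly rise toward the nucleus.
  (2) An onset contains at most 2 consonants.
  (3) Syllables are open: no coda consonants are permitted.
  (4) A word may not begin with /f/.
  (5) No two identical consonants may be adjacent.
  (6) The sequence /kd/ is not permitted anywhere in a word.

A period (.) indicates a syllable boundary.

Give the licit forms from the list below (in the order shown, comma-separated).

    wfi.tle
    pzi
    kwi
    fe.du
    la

wfi.tle — violates constraint 1: syllable 1 onset /wf/: /w/ (glide, 5) → /f/ (fricative, 2) does not rise → illicit
pzi — σ1 onset /pz/ (1→2 rises), coda /∅/ ok → licit
kwi — σ1 onset /kw/ (1→5 rises), coda /∅/ ok → licit
fe.du — violates constraint 4: word begins with /f/ → illicit
la — σ1 onset /l/, coda /∅/ ok → licit

pzi, kwi, la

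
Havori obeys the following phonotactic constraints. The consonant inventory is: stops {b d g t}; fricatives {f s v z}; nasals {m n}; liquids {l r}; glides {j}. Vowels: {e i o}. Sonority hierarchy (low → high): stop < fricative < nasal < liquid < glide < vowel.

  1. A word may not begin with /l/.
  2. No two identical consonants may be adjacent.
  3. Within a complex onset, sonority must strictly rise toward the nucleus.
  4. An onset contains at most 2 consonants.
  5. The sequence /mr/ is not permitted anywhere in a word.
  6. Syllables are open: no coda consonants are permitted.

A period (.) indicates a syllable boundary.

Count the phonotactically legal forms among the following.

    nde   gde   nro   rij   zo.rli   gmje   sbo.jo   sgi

nde — violates constraint 3: syllable 1 onset /nd/: /n/ (nasal, 3) → /d/ (stop, 1) does not rise → phonotactically illegal
gde — violates constraint 3: syllable 1 onset /gd/: /g/ (stop, 1) → /d/ (stop, 1) does not rise → phonotactically illegal
nro — σ1 onset /nr/ (3→4 rises), coda /∅/ ok → phonotactically legal
rij — violates constraint 6: syllable 1 coda /j/ has 1 consonant (> 0) → phonotactically illegal
zo.rli — violates constraint 3: syllable 2 onset /rl/: /r/ (liquid, 4) → /l/ (liquid, 4) does not rise → phonotactically illegal
gmje — violates constraint 4: syllable 1 onset /gmj/ has 3 consonants (> 2) → phonotactically illegal
sbo.jo — violates constraint 3: syllable 1 onset /sb/: /s/ (fricative, 2) → /b/ (stop, 1) does not rise → phonotactically illegal
sgi — violates constraint 3: syllable 1 onset /sg/: /s/ (fricative, 2) → /g/ (stop, 1) does not rise → phonotactically illegal
Phonotactically legal: nro → 1.

1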